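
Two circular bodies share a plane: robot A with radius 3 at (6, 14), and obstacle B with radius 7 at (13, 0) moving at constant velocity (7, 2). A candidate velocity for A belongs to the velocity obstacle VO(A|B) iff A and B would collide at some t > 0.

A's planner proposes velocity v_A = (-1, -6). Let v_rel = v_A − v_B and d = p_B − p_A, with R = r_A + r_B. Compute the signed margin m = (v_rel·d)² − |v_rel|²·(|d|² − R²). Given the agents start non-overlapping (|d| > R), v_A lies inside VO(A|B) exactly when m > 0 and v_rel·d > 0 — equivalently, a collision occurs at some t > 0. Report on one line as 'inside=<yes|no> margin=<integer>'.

d = (7, -14),  |d|² = 245;  R = 3+7 = 10,  c = 245−10² = 145
v_rel = (-8, -8),  |v_rel|² = 128;  v_rel·d = (-8)·(7) + (-8)·(-14) = 56
128·t² − 112·t + 145 = 0  ⇒  m = 56² − 128·145 = -15424
m = -15424 < 0,  v_rel·d = 56 > 0  ⇒  outside

inside=no margin=-15424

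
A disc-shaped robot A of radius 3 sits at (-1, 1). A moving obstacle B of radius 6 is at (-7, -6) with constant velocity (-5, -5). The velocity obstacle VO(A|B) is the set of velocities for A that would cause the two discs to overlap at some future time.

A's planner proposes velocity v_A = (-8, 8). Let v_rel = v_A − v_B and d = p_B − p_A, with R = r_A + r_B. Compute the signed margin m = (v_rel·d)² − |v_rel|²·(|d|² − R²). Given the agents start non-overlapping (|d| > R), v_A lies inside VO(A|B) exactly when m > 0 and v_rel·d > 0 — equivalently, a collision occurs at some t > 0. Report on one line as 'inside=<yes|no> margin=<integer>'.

d = (-6, -7),  |d|² = 85;  R = 3+6 = 9,  c = 85−9² = 4
v_rel = (-3, 13),  |v_rel|² = 178;  v_rel·d = (-3)·(-6) + (13)·(-7) = -73
178·t² + 146·t + 4 = 0  ⇒  m = (-73)² − 178·4 = 4617
m = 4617 > 0,  v_rel·d = -73 < 0  ⇒  outside

inside=no margin=4617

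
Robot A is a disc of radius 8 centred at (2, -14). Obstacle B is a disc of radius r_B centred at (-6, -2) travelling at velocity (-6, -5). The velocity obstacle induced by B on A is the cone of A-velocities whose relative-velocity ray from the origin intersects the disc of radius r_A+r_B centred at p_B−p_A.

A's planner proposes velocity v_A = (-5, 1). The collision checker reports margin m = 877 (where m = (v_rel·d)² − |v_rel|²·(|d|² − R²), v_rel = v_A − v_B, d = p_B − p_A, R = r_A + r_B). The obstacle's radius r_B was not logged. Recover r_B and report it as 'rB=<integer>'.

m = 877
d = (-8, 12);  v_rel = (1, 6),  |v_rel|² = 37
v_rel×d = (1)·(12) − (6)·(-8) = 60
since m = R²·37 − 60²:  R² = (3600 + 877) / 37 = 121
R = √121 = 11  ⇒  r_B = 11 − 8 = 3

rB=3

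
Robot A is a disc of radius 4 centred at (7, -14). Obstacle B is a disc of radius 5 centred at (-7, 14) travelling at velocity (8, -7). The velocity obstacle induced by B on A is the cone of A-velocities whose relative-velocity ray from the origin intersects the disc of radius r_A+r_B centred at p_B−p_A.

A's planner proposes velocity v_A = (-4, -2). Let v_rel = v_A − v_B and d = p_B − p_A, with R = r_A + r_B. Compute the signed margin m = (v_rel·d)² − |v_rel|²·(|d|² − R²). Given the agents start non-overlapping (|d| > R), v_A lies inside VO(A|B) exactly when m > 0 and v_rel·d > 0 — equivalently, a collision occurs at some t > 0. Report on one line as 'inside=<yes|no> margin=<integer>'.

d = (-14, 28),  |d|² = 980;  R = 4+5 = 9,  c = 980−9² = 899
v_rel = (-12, 5),  |v_rel|² = 169;  v_rel·d = (-12)·(-14) + (5)·(28) = 308
169·t² − 616·t + 899 = 0  ⇒  m = 308² − 169·899 = -57067
m = -57067 < 0,  v_rel·d = 308 > 0  ⇒  outside

inside=no margin=-57067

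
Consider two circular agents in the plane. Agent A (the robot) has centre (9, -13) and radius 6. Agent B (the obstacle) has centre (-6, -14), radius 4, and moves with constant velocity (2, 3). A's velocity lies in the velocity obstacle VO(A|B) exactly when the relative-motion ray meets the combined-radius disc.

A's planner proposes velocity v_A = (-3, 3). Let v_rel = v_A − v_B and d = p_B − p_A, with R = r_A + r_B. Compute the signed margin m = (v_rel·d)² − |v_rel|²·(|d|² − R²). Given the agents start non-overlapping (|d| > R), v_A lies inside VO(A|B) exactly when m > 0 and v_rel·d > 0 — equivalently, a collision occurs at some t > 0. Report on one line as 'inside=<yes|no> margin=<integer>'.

d = (-15, -1),  |d|² = 226;  R = 6+4 = 10,  c = 226−10² = 126
v_rel = (-5, 0),  |v_rel|² = 25;  v_rel·d = (-5)·(-15) + (0)·(-1) = 75
25·t² − 150·t + 126 = 0  ⇒  m = 75² − 25·126 = 2475
m = 2475 > 0,  v_rel·d = 75 > 0  ⇒  inside

inside=yes margin=2475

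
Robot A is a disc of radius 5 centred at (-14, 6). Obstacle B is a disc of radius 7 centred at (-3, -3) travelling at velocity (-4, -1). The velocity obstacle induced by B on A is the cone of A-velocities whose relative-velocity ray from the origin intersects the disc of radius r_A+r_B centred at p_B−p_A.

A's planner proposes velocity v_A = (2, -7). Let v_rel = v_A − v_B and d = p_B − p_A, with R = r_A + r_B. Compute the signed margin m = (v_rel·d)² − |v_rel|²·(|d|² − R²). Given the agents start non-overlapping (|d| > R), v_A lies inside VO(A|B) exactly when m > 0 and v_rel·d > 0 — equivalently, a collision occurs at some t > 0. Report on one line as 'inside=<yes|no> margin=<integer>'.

d = (11, -9),  |d|² = 202;  R = 5+7 = 12,  c = 202−12² = 58
v_rel = (6, -6),  |v_rel|² = 72;  v_rel·d = (6)·(11) + (-6)·(-9) = 120
72·t² − 240·t + 58 = 0  ⇒  m = 120² − 72·58 = 10224
m = 10224 > 0,  v_rel·d = 120 > 0  ⇒  inside

inside=yes margin=10224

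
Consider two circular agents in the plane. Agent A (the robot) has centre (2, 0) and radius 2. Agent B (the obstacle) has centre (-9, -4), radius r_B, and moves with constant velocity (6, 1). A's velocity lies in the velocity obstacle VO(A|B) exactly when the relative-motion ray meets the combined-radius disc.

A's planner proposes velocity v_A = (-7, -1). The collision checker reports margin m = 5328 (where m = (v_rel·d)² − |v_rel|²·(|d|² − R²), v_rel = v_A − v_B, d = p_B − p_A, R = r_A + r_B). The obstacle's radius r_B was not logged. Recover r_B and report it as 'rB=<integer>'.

m = 5328
d = (-11, -4);  v_rel = (-13, -2),  |v_rel|² = 173
v_rel×d = (-13)·(-4) − (-2)·(-11) = 30
since m = R²·173 − 30²:  R² = (900 + 5328) / 173 = 36
R = √36 = 6  ⇒  r_B = 6 − 2 = 4

rB=4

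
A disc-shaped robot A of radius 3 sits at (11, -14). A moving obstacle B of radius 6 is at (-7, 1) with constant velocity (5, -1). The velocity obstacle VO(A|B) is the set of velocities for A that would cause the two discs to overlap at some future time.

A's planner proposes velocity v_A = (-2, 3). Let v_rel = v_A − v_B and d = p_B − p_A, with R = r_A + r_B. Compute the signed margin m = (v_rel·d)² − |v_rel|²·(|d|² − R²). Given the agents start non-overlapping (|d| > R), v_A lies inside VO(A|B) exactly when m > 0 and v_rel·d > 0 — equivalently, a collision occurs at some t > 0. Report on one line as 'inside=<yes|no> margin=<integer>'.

d = (-18, 15),  |d|² = 549;  R = 3+6 = 9,  c = 549−9² = 468
v_rel = (-7, 4),  |v_rel|² = 65;  v_rel·d = (-7)·(-18) + (4)·(15) = 186
65·t² − 372·t + 468 = 0  ⇒  m = 186² − 65·468 = 4176
m = 4176 > 0,  v_rel·d = 186 > 0  ⇒  inside

inside=yes margin=4176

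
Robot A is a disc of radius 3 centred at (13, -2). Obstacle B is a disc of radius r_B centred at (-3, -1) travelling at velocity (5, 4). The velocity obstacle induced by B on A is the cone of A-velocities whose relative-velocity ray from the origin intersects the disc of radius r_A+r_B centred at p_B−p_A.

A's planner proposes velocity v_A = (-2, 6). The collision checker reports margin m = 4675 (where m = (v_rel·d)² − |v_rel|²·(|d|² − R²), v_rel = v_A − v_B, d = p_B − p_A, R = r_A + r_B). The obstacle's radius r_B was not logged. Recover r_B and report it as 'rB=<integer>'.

m = 4675
d = (-16, 1);  v_rel = (-7, 2),  |v_rel|² = 53
v_rel×d = (-7)·(1) − (2)·(-16) = 25
since m = R²·53 − 25²:  R² = (625 + 4675) / 53 = 100
R = √100 = 10  ⇒  r_B = 10 − 3 = 7

rB=7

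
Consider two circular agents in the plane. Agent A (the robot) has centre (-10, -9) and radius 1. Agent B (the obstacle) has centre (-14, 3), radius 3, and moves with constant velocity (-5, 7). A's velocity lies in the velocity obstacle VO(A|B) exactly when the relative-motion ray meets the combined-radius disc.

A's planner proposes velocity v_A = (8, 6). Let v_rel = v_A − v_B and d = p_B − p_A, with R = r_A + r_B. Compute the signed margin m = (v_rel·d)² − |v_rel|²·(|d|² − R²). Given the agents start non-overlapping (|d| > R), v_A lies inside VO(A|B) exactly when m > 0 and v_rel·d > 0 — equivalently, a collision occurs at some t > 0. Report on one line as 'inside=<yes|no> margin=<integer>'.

d = (-4, 12),  |d|² = 160;  R = 1+3 = 4,  c = 160−4² = 144
v_rel = (13, -1),  |v_rel|² = 170;  v_rel·d = (13)·(-4) + (-1)·(12) = -64
170·t² + 128·t + 144 = 0  ⇒  m = (-64)² − 170·144 = -20384
m = -20384 < 0,  v_rel·d = -64 < 0  ⇒  outside

inside=no margin=-20384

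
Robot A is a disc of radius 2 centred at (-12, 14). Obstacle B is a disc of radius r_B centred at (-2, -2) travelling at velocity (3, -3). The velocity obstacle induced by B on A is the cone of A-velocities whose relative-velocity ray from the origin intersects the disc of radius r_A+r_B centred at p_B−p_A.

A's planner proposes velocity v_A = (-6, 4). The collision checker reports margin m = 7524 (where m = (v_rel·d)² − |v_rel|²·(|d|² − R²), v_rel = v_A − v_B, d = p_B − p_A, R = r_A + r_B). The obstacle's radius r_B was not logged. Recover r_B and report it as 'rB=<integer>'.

m = 7524
d = (10, -16);  v_rel = (-9, 7),  |v_rel|² = 130
v_rel×d = (-9)·(-16) − (7)·(10) = 74
since m = R²·130 − 74²:  R² = (5476 + 7524) / 130 = 100
R = √100 = 10  ⇒  r_B = 10 − 2 = 8

rB=8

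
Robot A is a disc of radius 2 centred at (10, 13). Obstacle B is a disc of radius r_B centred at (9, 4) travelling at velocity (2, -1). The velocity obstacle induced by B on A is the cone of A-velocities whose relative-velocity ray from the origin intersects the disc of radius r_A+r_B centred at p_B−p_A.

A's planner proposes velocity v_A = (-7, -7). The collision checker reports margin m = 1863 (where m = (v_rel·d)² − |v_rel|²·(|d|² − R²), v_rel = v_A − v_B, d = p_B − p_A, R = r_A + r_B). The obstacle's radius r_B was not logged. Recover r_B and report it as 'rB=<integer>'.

m = 1863
d = (-1, -9);  v_rel = (-9, -6),  |v_rel|² = 117
v_rel×d = (-9)·(-9) − (-6)·(-1) = 75
since m = R²·117 − 75²:  R² = (5625 + 1863) / 117 = 64
R = √64 = 8  ⇒  r_B = 8 − 2 = 6

rB=6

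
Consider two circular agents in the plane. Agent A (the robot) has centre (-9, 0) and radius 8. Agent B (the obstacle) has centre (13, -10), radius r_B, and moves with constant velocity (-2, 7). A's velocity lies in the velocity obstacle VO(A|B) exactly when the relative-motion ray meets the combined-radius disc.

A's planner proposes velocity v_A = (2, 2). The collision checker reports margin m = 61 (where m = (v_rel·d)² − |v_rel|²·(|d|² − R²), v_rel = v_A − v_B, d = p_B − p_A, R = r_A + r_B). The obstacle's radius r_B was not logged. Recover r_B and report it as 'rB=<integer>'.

m = 61
d = (22, -10);  v_rel = (4, -5),  |v_rel|² = 41
v_rel×d = (4)·(-10) − (-5)·(22) = 70
since m = R²·41 − 70²:  R² = (4900 + 61) / 41 = 121
R = √121 = 11  ⇒  r_B = 11 − 8 = 3

rB=3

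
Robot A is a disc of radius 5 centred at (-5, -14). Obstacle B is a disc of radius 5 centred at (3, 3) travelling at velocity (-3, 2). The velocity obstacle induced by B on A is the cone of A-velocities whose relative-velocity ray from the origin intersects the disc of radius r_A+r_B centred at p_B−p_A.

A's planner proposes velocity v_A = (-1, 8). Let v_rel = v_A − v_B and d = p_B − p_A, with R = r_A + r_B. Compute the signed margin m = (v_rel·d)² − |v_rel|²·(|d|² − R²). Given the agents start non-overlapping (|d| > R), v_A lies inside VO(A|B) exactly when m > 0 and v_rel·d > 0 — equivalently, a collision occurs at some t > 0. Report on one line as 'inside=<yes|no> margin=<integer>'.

d = (8, 17),  |d|² = 353;  R = 5+5 = 10,  c = 353−10² = 253
v_rel = (2, 6),  |v_rel|² = 40;  v_rel·d = (2)·(8) + (6)·(17) = 118
40·t² − 236·t + 253 = 0  ⇒  m = 118² − 40·253 = 3804
m = 3804 > 0,  v_rel·d = 118 > 0  ⇒  inside

inside=yes margin=3804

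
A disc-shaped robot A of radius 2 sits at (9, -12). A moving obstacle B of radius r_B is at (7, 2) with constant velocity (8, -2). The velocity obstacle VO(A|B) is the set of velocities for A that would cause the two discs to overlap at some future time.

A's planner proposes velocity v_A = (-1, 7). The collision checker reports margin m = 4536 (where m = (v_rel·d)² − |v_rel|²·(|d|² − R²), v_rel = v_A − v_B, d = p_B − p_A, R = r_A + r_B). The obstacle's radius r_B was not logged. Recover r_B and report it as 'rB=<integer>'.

m = 4536
d = (-2, 14);  v_rel = (-9, 9),  |v_rel|² = 162
v_rel×d = (-9)·(14) − (9)·(-2) = -108
since m = R²·162 − (-108)²:  R² = (11664 + 4536) / 162 = 100
R = √100 = 10  ⇒  r_B = 10 − 2 = 8

rB=8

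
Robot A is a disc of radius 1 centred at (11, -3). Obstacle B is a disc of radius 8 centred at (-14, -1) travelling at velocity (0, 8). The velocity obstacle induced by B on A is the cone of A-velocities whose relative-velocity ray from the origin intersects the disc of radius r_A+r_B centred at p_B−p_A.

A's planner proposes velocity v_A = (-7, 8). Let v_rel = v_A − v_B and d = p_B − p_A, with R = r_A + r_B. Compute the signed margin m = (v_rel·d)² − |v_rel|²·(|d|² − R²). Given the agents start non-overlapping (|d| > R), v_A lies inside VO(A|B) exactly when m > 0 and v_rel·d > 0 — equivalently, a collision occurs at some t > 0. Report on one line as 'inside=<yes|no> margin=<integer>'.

d = (-25, 2),  |d|² = 629;  R = 1+8 = 9,  c = 629−9² = 548
v_rel = (-7, 0),  |v_rel|² = 49;  v_rel·d = (-7)·(-25) + (0)·(2) = 175
49·t² − 350·t + 548 = 0  ⇒  m = 175² − 49·548 = 3773
m = 3773 > 0,  v_rel·d = 175 > 0  ⇒  inside

inside=yes margin=3773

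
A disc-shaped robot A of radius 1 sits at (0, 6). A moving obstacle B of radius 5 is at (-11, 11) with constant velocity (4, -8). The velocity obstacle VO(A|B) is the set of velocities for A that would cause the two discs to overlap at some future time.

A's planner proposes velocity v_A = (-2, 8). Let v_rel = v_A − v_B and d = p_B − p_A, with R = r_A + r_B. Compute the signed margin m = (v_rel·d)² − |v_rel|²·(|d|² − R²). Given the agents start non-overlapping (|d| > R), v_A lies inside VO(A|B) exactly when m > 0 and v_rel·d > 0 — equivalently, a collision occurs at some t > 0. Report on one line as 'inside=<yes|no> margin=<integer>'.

d = (-11, 5),  |d|² = 146;  R = 1+5 = 6,  c = 146−6² = 110
v_rel = (-6, 16),  |v_rel|² = 292;  v_rel·d = (-6)·(-11) + (16)·(5) = 146
292·t² − 292·t + 110 = 0  ⇒  m = 146² − 292·110 = -10804
m = -10804 < 0,  v_rel·d = 146 > 0  ⇒  outside

inside=no margin=-10804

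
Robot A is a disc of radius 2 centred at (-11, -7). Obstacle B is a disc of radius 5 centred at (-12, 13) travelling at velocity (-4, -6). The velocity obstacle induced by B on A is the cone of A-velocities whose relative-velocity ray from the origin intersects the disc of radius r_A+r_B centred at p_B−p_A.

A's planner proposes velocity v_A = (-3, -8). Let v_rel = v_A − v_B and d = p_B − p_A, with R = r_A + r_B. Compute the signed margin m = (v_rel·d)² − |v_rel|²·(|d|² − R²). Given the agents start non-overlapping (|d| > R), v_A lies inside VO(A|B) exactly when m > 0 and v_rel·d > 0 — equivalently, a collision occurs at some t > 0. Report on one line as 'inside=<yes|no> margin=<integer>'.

d = (-1, 20),  |d|² = 401;  R = 2+5 = 7,  c = 401−7² = 352
v_rel = (1, -2),  |v_rel|² = 5;  v_rel·d = (1)·(-1) + (-2)·(20) = -41
5·t² + 82·t + 352 = 0  ⇒  m = (-41)² − 5·352 = -79
m = -79 < 0,  v_rel·d = -41 < 0  ⇒  outside

inside=no margin=-79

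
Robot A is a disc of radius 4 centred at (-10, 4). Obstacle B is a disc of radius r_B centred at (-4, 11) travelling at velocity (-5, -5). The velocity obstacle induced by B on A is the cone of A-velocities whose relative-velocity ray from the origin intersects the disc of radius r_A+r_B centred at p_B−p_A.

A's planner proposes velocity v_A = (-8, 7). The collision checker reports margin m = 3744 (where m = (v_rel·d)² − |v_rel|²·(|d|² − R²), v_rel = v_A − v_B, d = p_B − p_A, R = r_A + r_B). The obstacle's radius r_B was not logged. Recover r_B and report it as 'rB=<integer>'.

m = 3744
d = (6, 7);  v_rel = (-3, 12),  |v_rel|² = 153
v_rel×d = (-3)·(7) − (12)·(6) = -93
since m = R²·153 − (-93)²:  R² = (8649 + 3744) / 153 = 81
R = √81 = 9  ⇒  r_B = 9 − 4 = 5

rB=5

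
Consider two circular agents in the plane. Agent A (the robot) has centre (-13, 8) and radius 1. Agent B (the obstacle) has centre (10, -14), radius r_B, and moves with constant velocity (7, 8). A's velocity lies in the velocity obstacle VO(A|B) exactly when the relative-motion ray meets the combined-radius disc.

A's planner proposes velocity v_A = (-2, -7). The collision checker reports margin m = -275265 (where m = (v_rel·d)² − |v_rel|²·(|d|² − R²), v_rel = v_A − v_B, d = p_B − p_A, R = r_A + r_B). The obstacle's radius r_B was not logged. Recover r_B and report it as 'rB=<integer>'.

m = -275265
d = (23, -22);  v_rel = (-9, -15),  |v_rel|² = 306
v_rel×d = (-9)·(-22) − (-15)·(23) = 543
since m = R²·306 − 543²:  R² = (294849 + -275265) / 306 = 64
R = √64 = 8  ⇒  r_B = 8 − 1 = 7

rB=7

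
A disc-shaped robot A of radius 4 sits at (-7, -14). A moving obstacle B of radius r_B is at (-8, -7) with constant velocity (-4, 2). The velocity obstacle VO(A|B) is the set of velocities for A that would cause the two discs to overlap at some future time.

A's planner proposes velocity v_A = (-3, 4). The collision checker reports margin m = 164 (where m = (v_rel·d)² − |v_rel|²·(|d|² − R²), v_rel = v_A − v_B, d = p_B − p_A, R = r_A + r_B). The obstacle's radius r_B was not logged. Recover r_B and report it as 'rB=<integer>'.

m = 164
d = (-1, 7);  v_rel = (1, 2),  |v_rel|² = 5
v_rel×d = (1)·(7) − (2)·(-1) = 9
since m = R²·5 − 9²:  R² = (81 + 164) / 5 = 49
R = √49 = 7  ⇒  r_B = 7 − 4 = 3

rB=3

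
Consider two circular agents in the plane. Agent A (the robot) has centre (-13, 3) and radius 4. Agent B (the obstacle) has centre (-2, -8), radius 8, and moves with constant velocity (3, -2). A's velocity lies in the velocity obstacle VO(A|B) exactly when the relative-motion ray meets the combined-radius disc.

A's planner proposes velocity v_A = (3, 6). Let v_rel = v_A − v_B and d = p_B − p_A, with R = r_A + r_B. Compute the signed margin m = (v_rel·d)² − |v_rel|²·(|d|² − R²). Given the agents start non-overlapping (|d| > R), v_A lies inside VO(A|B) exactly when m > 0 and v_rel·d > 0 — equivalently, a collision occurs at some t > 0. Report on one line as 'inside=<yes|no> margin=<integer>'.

d = (11, -11),  |d|² = 242;  R = 4+8 = 12,  c = 242−12² = 98
v_rel = (0, 8),  |v_rel|² = 64;  v_rel·d = (0)·(11) + (8)·(-11) = -88
64·t² + 176·t + 98 = 0  ⇒  m = (-88)² − 64·98 = 1472
m = 1472 > 0,  v_rel·d = -88 < 0  ⇒  outside

inside=no margin=1472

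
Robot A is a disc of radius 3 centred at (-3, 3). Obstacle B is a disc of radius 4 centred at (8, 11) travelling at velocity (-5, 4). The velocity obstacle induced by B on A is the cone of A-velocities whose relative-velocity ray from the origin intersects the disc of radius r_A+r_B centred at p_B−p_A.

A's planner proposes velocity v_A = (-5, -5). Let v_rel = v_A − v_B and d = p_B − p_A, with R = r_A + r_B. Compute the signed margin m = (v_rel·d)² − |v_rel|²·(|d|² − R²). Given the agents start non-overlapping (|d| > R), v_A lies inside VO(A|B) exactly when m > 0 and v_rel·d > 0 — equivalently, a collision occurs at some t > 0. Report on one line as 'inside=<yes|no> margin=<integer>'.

d = (11, 8),  |d|² = 185;  R = 3+4 = 7,  c = 185−7² = 136
v_rel = (0, -9),  |v_rel|² = 81;  v_rel·d = (0)·(11) + (-9)·(8) = -72
81·t² + 144·t + 136 = 0  ⇒  m = (-72)² − 81·136 = -5832
m = -5832 < 0,  v_rel·d = -72 < 0  ⇒  outside

inside=no margin=-5832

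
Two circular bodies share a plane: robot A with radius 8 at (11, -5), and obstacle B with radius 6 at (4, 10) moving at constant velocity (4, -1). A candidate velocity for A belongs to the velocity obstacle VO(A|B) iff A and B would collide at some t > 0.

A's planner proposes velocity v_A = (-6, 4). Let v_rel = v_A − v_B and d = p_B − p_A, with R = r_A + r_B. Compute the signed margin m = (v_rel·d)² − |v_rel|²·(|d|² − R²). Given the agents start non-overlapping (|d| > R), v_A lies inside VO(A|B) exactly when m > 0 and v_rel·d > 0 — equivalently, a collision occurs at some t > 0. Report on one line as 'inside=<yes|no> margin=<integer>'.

d = (-7, 15),  |d|² = 274;  R = 8+6 = 14,  c = 274−14² = 78
v_rel = (-10, 5),  |v_rel|² = 125;  v_rel·d = (-10)·(-7) + (5)·(15) = 145
125·t² − 290·t + 78 = 0  ⇒  m = 145² − 125·78 = 11275
m = 11275 > 0,  v_rel·d = 145 > 0  ⇒  inside

inside=yes margin=11275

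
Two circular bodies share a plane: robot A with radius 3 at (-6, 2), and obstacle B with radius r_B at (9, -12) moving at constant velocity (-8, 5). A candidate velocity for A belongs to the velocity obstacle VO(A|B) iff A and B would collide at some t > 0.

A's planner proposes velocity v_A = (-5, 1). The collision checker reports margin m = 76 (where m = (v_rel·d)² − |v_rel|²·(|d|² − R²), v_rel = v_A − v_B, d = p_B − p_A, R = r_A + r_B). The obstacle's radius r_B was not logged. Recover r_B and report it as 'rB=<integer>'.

m = 76
d = (15, -14);  v_rel = (3, -4),  |v_rel|² = 25
v_rel×d = (3)·(-14) − (-4)·(15) = 18
since m = R²·25 − 18²:  R² = (324 + 76) / 25 = 16
R = √16 = 4  ⇒  r_B = 4 − 3 = 1

rB=1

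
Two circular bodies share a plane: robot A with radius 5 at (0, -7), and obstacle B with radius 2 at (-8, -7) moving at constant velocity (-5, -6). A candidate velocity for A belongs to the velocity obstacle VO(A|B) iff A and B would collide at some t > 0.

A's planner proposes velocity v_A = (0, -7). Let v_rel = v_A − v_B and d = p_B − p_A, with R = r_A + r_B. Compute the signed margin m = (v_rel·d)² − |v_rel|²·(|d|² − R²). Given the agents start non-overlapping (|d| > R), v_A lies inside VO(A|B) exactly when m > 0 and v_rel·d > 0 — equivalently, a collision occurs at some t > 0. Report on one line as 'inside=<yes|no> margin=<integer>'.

d = (-8, 0),  |d|² = 64;  R = 5+2 = 7,  c = 64−7² = 15
v_rel = (5, -1),  |v_rel|² = 26;  v_rel·d = (5)·(-8) + (-1)·(0) = -40
26·t² + 80·t + 15 = 0  ⇒  m = (-40)² − 26·15 = 1210
m = 1210 > 0,  v_rel·d = -40 < 0  ⇒  outside

inside=no margin=1210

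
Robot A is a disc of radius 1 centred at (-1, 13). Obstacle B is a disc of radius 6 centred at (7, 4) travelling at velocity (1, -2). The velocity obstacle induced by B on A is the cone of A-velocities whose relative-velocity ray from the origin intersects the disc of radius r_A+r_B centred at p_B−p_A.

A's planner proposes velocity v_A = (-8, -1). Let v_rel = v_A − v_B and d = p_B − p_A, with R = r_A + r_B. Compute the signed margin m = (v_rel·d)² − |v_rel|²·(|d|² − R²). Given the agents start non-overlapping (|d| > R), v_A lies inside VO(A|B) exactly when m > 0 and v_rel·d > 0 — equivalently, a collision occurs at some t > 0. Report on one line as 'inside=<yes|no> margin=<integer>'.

d = (8, -9),  |d|² = 145;  R = 1+6 = 7,  c = 145−7² = 96
v_rel = (-9, 1),  |v_rel|² = 82;  v_rel·d = (-9)·(8) + (1)·(-9) = -81
82·t² + 162·t + 96 = 0  ⇒  m = (-81)² − 82·96 = -1311
m = -1311 < 0,  v_rel·d = -81 < 0  ⇒  outside

inside=no margin=-1311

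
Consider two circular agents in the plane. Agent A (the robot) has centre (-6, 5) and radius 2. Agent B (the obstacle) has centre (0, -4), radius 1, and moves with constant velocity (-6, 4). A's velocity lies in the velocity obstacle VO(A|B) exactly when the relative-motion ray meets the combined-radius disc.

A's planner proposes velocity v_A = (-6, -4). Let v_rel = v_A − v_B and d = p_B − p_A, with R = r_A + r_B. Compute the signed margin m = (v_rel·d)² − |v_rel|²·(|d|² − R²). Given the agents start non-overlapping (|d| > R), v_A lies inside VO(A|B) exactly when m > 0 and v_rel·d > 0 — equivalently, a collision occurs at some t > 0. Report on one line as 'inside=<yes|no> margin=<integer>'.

d = (6, -9),  |d|² = 117;  R = 2+1 = 3,  c = 117−3² = 108
v_rel = (0, -8),  |v_rel|² = 64;  v_rel·d = (0)·(6) + (-8)·(-9) = 72
64·t² − 144·t + 108 = 0  ⇒  m = 72² − 64·108 = -1728
m = -1728 < 0,  v_rel·d = 72 > 0  ⇒  outside

inside=no margin=-1728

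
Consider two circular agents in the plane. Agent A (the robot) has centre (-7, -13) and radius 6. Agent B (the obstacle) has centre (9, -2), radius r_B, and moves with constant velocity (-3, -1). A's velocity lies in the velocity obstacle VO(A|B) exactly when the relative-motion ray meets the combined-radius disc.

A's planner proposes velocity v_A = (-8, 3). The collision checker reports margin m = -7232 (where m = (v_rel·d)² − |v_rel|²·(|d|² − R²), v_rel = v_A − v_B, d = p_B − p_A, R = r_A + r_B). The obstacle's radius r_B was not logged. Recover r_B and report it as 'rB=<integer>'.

m = -7232
d = (16, 11);  v_rel = (-5, 4),  |v_rel|² = 41
v_rel×d = (-5)·(11) − (4)·(16) = -119
since m = R²·41 − (-119)²:  R² = (14161 + -7232) / 41 = 169
R = √169 = 13  ⇒  r_B = 13 − 6 = 7

rB=7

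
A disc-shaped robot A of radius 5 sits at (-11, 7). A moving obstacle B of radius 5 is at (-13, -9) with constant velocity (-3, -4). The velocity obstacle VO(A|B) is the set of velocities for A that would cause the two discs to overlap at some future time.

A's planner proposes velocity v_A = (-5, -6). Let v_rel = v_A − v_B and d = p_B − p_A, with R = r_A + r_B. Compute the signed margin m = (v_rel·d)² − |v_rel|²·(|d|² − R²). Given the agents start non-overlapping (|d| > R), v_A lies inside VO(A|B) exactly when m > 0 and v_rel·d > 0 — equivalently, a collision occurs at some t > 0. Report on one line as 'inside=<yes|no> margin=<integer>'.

d = (-2, -16),  |d|² = 260;  R = 5+5 = 10,  c = 260−10² = 160
v_rel = (-2, -2),  |v_rel|² = 8;  v_rel·d = (-2)·(-2) + (-2)·(-16) = 36
8·t² − 72·t + 160 = 0  ⇒  m = 36² − 8·160 = 16
m = 16 > 0,  v_rel·d = 36 > 0  ⇒  inside

inside=yes margin=16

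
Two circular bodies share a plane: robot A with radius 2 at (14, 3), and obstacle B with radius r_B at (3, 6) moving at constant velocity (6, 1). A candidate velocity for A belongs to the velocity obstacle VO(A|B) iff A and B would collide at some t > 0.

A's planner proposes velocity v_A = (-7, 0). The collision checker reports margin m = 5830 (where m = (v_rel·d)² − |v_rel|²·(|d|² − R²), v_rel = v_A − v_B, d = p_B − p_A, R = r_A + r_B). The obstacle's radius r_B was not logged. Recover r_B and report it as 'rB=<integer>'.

m = 5830
d = (-11, 3);  v_rel = (-13, -1),  |v_rel|² = 170
v_rel×d = (-13)·(3) − (-1)·(-11) = -50
since m = R²·170 − (-50)²:  R² = (2500 + 5830) / 170 = 49
R = √49 = 7  ⇒  r_B = 7 − 2 = 5

rB=5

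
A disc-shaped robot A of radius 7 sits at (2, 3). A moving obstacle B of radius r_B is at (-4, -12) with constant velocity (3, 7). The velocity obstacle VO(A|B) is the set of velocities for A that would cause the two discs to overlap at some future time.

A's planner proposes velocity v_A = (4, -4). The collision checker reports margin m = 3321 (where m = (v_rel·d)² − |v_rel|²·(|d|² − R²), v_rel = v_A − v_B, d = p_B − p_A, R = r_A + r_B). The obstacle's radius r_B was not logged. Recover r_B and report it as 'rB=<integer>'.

m = 3321
d = (-6, -15);  v_rel = (1, -11),  |v_rel|² = 122
v_rel×d = (1)·(-15) − (-11)·(-6) = -81
since m = R²·122 − (-81)²:  R² = (6561 + 3321) / 122 = 81
R = √81 = 9  ⇒  r_B = 9 − 7 = 2

rB=2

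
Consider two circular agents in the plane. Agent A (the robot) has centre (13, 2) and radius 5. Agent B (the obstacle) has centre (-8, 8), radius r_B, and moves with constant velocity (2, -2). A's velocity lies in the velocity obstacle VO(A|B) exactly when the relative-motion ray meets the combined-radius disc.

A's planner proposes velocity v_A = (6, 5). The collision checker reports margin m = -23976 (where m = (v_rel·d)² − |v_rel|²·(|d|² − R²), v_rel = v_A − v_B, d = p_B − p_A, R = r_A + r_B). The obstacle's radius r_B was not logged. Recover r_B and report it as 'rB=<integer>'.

m = -23976
d = (-21, 6);  v_rel = (4, 7),  |v_rel|² = 65
v_rel×d = (4)·(6) − (7)·(-21) = 171
since m = R²·65 − 171²:  R² = (29241 + -23976) / 65 = 81
R = √81 = 9  ⇒  r_B = 9 − 5 = 4

rB=4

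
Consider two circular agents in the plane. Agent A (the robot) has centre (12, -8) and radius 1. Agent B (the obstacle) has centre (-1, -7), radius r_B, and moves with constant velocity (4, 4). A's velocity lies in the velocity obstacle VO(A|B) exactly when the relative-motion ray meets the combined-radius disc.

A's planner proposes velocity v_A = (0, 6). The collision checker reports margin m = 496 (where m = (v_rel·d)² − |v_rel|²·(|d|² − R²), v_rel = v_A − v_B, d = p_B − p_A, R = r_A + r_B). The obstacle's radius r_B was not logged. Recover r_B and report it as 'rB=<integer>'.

m = 496
d = (-13, 1);  v_rel = (-4, 2),  |v_rel|² = 20
v_rel×d = (-4)·(1) − (2)·(-13) = 22
since m = R²·20 − 22²:  R² = (484 + 496) / 20 = 49
R = √49 = 7  ⇒  r_B = 7 − 1 = 6

rB=6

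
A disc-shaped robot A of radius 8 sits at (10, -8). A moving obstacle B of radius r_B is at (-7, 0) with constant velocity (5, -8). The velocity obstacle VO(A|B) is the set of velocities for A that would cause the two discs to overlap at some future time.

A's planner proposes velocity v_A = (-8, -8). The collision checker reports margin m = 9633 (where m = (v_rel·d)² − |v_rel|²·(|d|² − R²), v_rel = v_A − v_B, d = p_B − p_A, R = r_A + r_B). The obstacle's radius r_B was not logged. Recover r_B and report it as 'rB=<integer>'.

m = 9633
d = (-17, 8);  v_rel = (-13, 0),  |v_rel|² = 169
v_rel×d = (-13)·(8) − (0)·(-17) = -104
since m = R²·169 − (-104)²:  R² = (10816 + 9633) / 169 = 121
R = √121 = 11  ⇒  r_B = 11 − 8 = 3

rB=3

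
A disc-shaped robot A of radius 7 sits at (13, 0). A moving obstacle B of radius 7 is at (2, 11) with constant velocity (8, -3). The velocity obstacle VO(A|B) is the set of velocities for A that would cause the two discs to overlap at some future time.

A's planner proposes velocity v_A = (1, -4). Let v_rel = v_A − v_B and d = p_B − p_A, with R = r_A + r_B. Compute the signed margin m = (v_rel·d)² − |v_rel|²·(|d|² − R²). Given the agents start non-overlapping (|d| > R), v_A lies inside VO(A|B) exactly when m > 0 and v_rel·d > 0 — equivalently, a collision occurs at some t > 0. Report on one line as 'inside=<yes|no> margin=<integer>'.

d = (-11, 11),  |d|² = 242;  R = 7+7 = 14,  c = 242−14² = 46
v_rel = (-7, -1),  |v_rel|² = 50;  v_rel·d = (-7)·(-11) + (-1)·(11) = 66
50·t² − 132·t + 46 = 0  ⇒  m = 66² − 50·46 = 2056
m = 2056 > 0,  v_rel·d = 66 > 0  ⇒  inside

inside=yes margin=2056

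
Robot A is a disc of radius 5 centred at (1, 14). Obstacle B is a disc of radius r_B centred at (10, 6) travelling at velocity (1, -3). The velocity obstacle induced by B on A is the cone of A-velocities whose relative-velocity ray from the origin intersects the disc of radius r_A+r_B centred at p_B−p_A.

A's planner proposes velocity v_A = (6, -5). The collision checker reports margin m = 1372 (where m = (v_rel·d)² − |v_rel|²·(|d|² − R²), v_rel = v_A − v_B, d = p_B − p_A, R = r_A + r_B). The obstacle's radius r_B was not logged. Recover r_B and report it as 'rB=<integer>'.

m = 1372
d = (9, -8);  v_rel = (5, -2),  |v_rel|² = 29
v_rel×d = (5)·(-8) − (-2)·(9) = -22
since m = R²·29 − (-22)²:  R² = (484 + 1372) / 29 = 64
R = √64 = 8  ⇒  r_B = 8 − 5 = 3

rB=3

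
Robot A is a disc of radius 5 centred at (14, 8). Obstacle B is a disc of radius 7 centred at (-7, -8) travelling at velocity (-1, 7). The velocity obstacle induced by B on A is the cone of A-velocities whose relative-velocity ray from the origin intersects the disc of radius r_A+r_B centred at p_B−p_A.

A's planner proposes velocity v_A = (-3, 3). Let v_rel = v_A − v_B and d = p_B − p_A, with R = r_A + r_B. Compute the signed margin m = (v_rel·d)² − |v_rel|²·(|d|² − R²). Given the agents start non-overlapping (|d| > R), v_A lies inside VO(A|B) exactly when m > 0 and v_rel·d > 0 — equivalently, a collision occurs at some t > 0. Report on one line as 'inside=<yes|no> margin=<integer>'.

d = (-21, -16),  |d|² = 697;  R = 5+7 = 12,  c = 697−12² = 553
v_rel = (-2, -4),  |v_rel|² = 20;  v_rel·d = (-2)·(-21) + (-4)·(-16) = 106
20·t² − 212·t + 553 = 0  ⇒  m = 106² − 20·553 = 176
m = 176 > 0,  v_rel·d = 106 > 0  ⇒  inside

inside=yes margin=176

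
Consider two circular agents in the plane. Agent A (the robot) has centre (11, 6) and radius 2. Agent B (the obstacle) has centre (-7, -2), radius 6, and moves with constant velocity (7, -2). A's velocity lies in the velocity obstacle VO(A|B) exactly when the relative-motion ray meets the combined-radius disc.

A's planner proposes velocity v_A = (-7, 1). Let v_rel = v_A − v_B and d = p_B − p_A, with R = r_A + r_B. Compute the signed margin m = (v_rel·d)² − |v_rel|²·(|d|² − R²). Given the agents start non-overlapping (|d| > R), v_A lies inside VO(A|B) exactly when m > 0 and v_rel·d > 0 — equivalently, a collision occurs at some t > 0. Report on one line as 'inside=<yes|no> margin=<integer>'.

d = (-18, -8),  |d|² = 388;  R = 2+6 = 8,  c = 388−8² = 324
v_rel = (-14, 3),  |v_rel|² = 205;  v_rel·d = (-14)·(-18) + (3)·(-8) = 228
205·t² − 456·t + 324 = 0  ⇒  m = 228² − 205·324 = -14436
m = -14436 < 0,  v_rel·d = 228 > 0  ⇒  outside

inside=no margin=-14436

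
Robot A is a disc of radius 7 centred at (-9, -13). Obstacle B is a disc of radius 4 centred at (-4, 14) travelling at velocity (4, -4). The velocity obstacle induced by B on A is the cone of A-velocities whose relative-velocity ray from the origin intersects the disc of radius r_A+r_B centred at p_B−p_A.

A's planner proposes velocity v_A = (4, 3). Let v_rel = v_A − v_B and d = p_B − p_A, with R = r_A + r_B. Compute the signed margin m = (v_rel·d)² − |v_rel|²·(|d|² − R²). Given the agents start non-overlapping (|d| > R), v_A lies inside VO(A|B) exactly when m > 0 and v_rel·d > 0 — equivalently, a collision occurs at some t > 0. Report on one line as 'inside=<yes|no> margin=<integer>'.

d = (5, 27),  |d|² = 754;  R = 7+4 = 11,  c = 754−11² = 633
v_rel = (0, 7),  |v_rel|² = 49;  v_rel·d = (0)·(5) + (7)·(27) = 189
49·t² − 378·t + 633 = 0  ⇒  m = 189² − 49·633 = 4704
m = 4704 > 0,  v_rel·d = 189 > 0  ⇒  inside

inside=yes margin=4704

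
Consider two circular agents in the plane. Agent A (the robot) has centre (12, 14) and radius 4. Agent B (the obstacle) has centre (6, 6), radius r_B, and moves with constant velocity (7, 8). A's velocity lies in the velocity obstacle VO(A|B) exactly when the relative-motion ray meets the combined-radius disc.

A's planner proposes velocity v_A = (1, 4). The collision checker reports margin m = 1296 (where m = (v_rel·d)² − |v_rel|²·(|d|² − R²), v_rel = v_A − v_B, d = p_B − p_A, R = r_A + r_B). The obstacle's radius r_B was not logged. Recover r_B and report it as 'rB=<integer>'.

m = 1296
d = (-6, -8);  v_rel = (-6, -4),  |v_rel|² = 52
v_rel×d = (-6)·(-8) − (-4)·(-6) = 24
since m = R²·52 − 24²:  R² = (576 + 1296) / 52 = 36
R = √36 = 6  ⇒  r_B = 6 − 4 = 2

rB=2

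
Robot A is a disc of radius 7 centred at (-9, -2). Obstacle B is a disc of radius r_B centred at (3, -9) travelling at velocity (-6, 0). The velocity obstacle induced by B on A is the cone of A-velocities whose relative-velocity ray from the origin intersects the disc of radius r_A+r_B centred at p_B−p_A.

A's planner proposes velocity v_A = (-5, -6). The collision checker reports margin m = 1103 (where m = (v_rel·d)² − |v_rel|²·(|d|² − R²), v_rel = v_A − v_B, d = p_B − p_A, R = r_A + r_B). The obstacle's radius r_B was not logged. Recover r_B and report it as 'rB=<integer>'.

m = 1103
d = (12, -7);  v_rel = (1, -6),  |v_rel|² = 37
v_rel×d = (1)·(-7) − (-6)·(12) = 65
since m = R²·37 − 65²:  R² = (4225 + 1103) / 37 = 144
R = √144 = 12  ⇒  r_B = 12 − 7 = 5

rB=5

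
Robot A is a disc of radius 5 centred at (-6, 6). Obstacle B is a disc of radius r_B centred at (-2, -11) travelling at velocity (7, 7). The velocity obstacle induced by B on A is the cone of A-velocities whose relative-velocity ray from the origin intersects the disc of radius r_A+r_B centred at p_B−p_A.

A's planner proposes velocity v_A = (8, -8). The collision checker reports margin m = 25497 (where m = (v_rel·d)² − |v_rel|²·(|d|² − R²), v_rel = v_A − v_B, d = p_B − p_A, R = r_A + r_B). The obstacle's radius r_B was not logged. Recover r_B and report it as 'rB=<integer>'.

m = 25497
d = (4, -17);  v_rel = (1, -15),  |v_rel|² = 226
v_rel×d = (1)·(-17) − (-15)·(4) = 43
since m = R²·226 − 43²:  R² = (1849 + 25497) / 226 = 121
R = √121 = 11  ⇒  r_B = 11 − 5 = 6

rB=6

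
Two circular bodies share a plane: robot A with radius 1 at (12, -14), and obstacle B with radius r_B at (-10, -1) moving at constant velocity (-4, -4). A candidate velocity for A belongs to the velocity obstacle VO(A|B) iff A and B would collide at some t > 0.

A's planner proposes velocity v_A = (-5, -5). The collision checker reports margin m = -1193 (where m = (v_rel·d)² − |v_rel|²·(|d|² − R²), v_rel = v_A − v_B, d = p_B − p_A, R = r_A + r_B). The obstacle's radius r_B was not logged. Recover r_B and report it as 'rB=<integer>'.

m = -1193
d = (-22, 13);  v_rel = (-1, -1),  |v_rel|² = 2
v_rel×d = (-1)·(13) − (-1)·(-22) = -35
since m = R²·2 − (-35)²:  R² = (1225 + -1193) / 2 = 16
R = √16 = 4  ⇒  r_B = 4 − 1 = 3

rB=3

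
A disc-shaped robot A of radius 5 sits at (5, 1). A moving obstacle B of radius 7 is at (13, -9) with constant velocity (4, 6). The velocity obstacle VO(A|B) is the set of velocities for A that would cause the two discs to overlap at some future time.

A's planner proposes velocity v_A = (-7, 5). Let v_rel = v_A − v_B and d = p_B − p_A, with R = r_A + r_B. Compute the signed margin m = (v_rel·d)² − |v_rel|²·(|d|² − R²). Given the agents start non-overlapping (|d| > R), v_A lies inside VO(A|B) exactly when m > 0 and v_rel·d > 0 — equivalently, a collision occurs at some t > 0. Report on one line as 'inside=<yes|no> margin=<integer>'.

d = (8, -10),  |d|² = 164;  R = 5+7 = 12,  c = 164−12² = 20
v_rel = (-11, -1),  |v_rel|² = 122;  v_rel·d = (-11)·(8) + (-1)·(-10) = -78
122·t² + 156·t + 20 = 0  ⇒  m = (-78)² − 122·20 = 3644
m = 3644 > 0,  v_rel·d = -78 < 0  ⇒  outside

inside=no margin=3644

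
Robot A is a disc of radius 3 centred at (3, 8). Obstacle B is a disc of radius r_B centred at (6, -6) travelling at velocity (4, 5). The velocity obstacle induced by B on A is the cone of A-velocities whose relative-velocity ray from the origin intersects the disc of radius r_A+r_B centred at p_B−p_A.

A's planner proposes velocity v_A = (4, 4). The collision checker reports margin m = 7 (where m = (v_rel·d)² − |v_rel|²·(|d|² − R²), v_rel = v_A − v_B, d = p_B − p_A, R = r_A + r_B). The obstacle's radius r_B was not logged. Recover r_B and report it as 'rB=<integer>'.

m = 7
d = (3, -14);  v_rel = (0, -1),  |v_rel|² = 1
v_rel×d = (0)·(-14) − (-1)·(3) = 3
since m = R²·1 − 3²:  R² = (9 + 7) / 1 = 16
R = √16 = 4  ⇒  r_B = 4 − 3 = 1

rB=1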